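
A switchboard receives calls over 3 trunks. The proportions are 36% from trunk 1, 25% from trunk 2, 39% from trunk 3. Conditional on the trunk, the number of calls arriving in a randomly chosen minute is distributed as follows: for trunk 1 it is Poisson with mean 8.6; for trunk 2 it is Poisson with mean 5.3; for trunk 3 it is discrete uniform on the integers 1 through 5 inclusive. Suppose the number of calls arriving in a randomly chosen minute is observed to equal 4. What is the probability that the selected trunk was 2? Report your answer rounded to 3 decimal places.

0.306

Likelihoods P(X=4 | ·): 1: 0.0419614; 2: 0.164109; 3: 0.2.
Posterior ∝ prior × likelihood. Numerator for 2: 0.25·0.164109 = 0.0410272.
Normalizing constant: 0.36·0.0419614 + 0.25·0.164109 + 0.39·0.2 = 0.134133.
P(2 | observation) = 0.0410272 / 0.134133 = 0.305869.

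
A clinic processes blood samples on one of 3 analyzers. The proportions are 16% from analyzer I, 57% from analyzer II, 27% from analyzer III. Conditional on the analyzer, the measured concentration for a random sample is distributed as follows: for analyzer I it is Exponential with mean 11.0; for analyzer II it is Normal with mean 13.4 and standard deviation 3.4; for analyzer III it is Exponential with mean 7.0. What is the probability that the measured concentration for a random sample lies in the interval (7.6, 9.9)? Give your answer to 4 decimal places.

Conditional on each analyzer, P(7.6 < X < 9.9): I: 0.0945506; II: 0.107628; III: 0.0945613.
By total probability, P(7.6 < X < 9.9) = 0.16·0.0945506 + 0.57·0.107628 + 0.27·0.0945613 = 0.102008.

0.1020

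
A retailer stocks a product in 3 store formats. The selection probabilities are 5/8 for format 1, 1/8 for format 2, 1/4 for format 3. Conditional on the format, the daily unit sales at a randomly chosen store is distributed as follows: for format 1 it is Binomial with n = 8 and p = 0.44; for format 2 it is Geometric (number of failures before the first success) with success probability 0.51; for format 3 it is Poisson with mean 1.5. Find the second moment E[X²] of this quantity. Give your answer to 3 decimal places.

For each component E[X²] = Var + (mean)², giving 1: 14.3616; 2: 2.807; 3: 3.75.
Overall E[X²] = 0.625·14.3616 + 0.125·2.807 + 0.25·3.75 = 10.2644.

10.264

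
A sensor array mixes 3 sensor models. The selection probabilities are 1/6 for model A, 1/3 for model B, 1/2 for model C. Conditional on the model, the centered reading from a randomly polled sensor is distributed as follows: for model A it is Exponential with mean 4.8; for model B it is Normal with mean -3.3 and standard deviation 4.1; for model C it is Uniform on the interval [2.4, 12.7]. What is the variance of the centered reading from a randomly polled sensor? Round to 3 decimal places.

37.759

Per component, A: μ=4.8, E[X²]=46.08; B: μ=-3.3, E[X²]=27.7; C: μ=7.55, E[X²]=65.8433.
E[X] = 0.166667·4.8 + 0.333333·-3.3 + 0.5·7.55 = 3.475.
E[X²] = 0.166667·46.08 + 0.333333·27.7 + 0.5·65.8433 = 49.835.
Var(X) = E[X²] − (E[X])² = 49.835 − 12.0756 = 37.7594.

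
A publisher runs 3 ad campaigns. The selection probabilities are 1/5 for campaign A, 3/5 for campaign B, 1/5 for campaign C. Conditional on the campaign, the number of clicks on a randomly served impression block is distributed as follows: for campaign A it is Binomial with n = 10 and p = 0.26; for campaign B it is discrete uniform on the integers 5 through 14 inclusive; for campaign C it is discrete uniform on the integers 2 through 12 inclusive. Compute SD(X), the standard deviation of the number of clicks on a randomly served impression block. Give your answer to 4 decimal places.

Per component, A: μ=2.6, E[X²]=8.684; B: μ=9.5, E[X²]=98.5; C: μ=7, E[X²]=59.
E[X] = 0.2·2.6 + 0.6·9.5 + 0.2·7 = 7.62.
E[X²] = 0.2·8.684 + 0.6·98.5 + 0.2·59 = 72.6368.
Var(X) = E[X²] − (E[X])² = 72.6368 − 58.0644 = 14.5724.
SD(X) = √14.5724 = 3.81738.

3.8174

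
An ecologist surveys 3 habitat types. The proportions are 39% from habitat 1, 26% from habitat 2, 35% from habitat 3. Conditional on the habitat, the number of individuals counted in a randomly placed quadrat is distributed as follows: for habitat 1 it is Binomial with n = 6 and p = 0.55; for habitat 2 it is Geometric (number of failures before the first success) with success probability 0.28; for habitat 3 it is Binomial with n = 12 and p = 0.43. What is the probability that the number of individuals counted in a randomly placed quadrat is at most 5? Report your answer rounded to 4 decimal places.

Conditional on each habitat, P(X ≤ 5): 1: 0.972319; 2: 0.860686; 3: 0.583284.
By total probability, P(X ≤ 5) = 0.39·0.972319 + 0.26·0.860686 + 0.35·0.583284 = 0.807132.

0.8071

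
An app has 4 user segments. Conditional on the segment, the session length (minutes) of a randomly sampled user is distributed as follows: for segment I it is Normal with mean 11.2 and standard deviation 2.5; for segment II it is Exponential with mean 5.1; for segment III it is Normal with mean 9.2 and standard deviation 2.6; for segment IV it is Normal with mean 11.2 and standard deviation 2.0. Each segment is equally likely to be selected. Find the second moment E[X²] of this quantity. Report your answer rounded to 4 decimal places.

101.1375

For each component E[X²] = Var + (mean)², giving I: 131.69; II: 52.02; III: 91.4; IV: 129.44.
Overall E[X²] = 0.25·131.69 + 0.25·52.02 + 0.25·91.4 + 0.25·129.44 = 101.137.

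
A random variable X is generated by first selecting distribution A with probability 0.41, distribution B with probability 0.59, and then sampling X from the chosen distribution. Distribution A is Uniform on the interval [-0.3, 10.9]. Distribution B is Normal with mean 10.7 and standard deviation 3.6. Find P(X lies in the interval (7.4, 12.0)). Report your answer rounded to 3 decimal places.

Conditional on each component, P(7.4 < X < 12.0): A: 0.3125; B: 0.461333.
By total probability, P(7.4 < X < 12.0) = 0.41·0.3125 + 0.59·0.461333 = 0.400312.

0.400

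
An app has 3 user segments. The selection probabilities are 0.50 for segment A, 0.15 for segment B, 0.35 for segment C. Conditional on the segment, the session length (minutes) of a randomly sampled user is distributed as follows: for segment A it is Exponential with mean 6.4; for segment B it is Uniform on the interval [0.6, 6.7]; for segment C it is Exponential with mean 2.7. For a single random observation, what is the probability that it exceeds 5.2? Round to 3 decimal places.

Conditional on each segment, P(X > 5.2): A: 0.443747; B: 0.245902; C: 0.145741.
By total probability, P(X > 5.2) = 0.5·0.443747 + 0.15·0.245902 + 0.35·0.145741 = 0.309768.

0.310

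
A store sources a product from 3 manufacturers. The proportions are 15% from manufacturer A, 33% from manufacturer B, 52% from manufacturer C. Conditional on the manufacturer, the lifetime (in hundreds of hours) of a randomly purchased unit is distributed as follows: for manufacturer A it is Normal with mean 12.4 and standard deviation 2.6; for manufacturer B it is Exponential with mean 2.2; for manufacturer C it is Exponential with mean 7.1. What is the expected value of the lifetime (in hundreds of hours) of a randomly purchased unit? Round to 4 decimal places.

6.2780

Component means — A: 12.4; B: 2.2; C: 7.1.
E[X] = 0.15·12.4 + 0.33·2.2 + 0.52·7.1 = 6.278.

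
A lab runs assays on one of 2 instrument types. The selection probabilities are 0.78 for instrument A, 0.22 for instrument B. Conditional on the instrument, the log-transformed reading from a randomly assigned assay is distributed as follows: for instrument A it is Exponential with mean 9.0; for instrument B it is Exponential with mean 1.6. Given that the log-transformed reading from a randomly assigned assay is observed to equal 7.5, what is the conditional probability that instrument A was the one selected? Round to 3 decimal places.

Likelihoods f(7.5 | ·): A: 0.0482887; B: 0.00575605.
Posterior ∝ prior × likelihood. Numerator for A: 0.78·0.0482887 = 0.0376652.
Normalizing constant: 0.78·0.0482887 + 0.22·0.00575605 = 0.0389315.
P(A | observation) = 0.0376652 / 0.0389315 = 0.967473.

0.967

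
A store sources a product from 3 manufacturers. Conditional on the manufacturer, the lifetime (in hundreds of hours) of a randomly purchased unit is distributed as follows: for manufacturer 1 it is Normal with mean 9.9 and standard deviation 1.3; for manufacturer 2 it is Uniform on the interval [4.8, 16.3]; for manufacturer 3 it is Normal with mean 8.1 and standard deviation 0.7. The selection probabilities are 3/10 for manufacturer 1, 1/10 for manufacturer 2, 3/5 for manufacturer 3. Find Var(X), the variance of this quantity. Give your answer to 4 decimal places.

2.8591

Per component, 1: μ=9.9, E[X²]=99.7; 2: μ=10.55, E[X²]=122.323; 3: μ=8.1, E[X²]=66.1.
E[X] = 0.3·9.9 + 0.1·10.55 + 0.6·8.1 = 8.885.
E[X²] = 0.3·99.7 + 0.1·122.323 + 0.6·66.1 = 81.8023.
Var(X) = E[X²] − (E[X])² = 81.8023 − 78.9432 = 2.85911.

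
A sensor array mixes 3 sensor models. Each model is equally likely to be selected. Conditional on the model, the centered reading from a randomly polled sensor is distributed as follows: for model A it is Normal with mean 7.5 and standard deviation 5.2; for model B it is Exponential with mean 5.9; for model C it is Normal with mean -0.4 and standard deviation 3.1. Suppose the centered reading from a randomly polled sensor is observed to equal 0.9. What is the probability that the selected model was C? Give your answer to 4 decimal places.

Likelihoods f(0.9 | ·): A: 0.0342842; B: 0.145512; C: 0.117859.
Posterior ∝ prior × likelihood. Numerator for C: 0.333333·0.117859 = 0.0392862.
Normalizing constant: 0.333333·0.0342842 + 0.333333·0.145512 + 0.333333·0.117859 = 0.0992184.
P(C | observation) = 0.0392862 / 0.0992184 = 0.395957.

0.3960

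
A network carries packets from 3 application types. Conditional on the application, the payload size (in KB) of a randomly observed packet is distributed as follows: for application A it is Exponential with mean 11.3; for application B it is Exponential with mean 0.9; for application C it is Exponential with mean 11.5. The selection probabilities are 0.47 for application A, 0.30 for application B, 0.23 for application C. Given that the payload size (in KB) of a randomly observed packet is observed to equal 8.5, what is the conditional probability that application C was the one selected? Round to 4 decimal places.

0.3273

Likelihoods f(8.5 | ·): A: 0.04171; B: 8.79199e-05; C: 0.0415243.
Posterior ∝ prior × likelihood. Numerator for C: 0.23·0.0415243 = 0.00955058.
Normalizing constant: 0.47·0.04171 + 0.3·8.79199e-05 + 0.23·0.0415243 = 0.0291806.
P(C | observation) = 0.00955058 / 0.0291806 = 0.327292.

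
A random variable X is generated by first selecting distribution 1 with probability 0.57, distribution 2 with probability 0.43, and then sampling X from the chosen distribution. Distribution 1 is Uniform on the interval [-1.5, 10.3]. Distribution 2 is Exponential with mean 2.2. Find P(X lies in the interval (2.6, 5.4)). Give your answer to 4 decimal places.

0.2302

Conditional on each component, P(2.6 < X < 5.4): 1: 0.237288; 2: 0.220818.
By total probability, P(2.6 < X < 5.4) = 0.57·0.237288 + 0.43·0.220818 = 0.230206.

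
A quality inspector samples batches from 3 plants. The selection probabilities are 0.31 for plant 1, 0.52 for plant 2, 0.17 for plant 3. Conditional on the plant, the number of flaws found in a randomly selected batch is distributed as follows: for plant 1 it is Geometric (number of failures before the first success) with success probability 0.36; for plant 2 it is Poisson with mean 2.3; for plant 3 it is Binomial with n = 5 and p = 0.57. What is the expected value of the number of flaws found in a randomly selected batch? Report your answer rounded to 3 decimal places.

Component means — 1: 1.77778; 2: 2.3; 3: 2.85.
E[X] = 0.31·1.77778 + 0.52·2.3 + 0.17·2.85 = 2.23161.

2.232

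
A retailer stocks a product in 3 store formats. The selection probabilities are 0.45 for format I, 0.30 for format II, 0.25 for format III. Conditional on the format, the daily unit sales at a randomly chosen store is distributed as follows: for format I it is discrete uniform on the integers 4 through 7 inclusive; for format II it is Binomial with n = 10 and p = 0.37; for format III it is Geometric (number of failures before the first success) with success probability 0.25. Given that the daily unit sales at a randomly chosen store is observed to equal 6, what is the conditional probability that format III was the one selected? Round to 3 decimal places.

Likelihoods P(X=6 | ·): I: 0.25; II: 0.0848774; III: 0.0444946.
Posterior ∝ prior × likelihood. Numerator for III: 0.25·0.0444946 = 0.0111237.
Normalizing constant: 0.45·0.25 + 0.3·0.0848774 + 0.25·0.0444946 = 0.149087.
P(III | observation) = 0.0111237 / 0.149087 = 0.0746119.

0.075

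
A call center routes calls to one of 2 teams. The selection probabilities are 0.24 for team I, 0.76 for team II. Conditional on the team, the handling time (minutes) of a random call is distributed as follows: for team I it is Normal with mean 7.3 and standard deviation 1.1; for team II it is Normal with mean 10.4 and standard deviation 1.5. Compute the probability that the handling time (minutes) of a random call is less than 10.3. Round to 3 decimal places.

Conditional on each team, P(X < 10.3): I: 0.996807; II: 0.473424.
By total probability, P(X < 10.3) = 0.24·0.996807 + 0.76·0.473424 = 0.599036.

0.599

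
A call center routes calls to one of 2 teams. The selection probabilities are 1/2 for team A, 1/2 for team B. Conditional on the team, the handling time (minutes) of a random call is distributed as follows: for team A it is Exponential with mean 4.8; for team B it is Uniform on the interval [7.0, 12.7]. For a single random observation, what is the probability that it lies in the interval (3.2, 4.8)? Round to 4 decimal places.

Conditional on each team, P(3.2 < X < 4.8): A: 0.145538; B: 0.
By total probability, P(3.2 < X < 4.8) = 0.5·0.145538 + 0.5·0 = 0.0727688.

0.0728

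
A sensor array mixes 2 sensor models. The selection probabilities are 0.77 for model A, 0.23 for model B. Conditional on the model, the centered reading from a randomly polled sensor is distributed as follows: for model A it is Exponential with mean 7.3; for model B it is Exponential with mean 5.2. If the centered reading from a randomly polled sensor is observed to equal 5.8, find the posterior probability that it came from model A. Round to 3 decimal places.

Likelihoods f(5.8 | ·): A: 0.0618901; B: 0.0630364.
Posterior ∝ prior × likelihood. Numerator for A: 0.77·0.0618901 = 0.0476554.
Normalizing constant: 0.77·0.0618901 + 0.23·0.0630364 = 0.0621538.
P(A | observation) = 0.0476554 / 0.0621538 = 0.766734.

0.767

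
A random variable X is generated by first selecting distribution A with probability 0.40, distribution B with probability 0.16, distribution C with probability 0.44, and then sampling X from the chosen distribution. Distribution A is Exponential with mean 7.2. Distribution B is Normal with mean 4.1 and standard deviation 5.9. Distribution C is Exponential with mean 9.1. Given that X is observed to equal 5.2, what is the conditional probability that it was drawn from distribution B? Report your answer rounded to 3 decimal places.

Likelihoods f(5.2 | ·): A: 0.0674544; B: 0.0664523; C: 0.0620569.
Posterior ∝ prior × likelihood. Numerator for B: 0.16·0.0664523 = 0.0106324.
Normalizing constant: 0.4·0.0674544 + 0.16·0.0664523 + 0.44·0.0620569 = 0.0649192.
P(B | observation) = 0.0106324 / 0.0649192 = 0.163779.

0.164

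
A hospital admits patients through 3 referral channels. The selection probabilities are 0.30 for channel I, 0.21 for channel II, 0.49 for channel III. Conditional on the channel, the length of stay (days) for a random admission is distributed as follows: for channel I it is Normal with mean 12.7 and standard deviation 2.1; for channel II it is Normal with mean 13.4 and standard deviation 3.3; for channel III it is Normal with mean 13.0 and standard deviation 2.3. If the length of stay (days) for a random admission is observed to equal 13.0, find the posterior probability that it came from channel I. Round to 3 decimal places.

Likelihoods f(13.0 | ·): I: 0.188044; II: 0.120007; III: 0.173453.
Posterior ∝ prior × likelihood. Numerator for I: 0.3·0.188044 = 0.0564132.
Normalizing constant: 0.3·0.188044 + 0.21·0.120007 + 0.49·0.173453 = 0.166607.
P(I | observation) = 0.0564132 / 0.166607 = 0.338601.

0.339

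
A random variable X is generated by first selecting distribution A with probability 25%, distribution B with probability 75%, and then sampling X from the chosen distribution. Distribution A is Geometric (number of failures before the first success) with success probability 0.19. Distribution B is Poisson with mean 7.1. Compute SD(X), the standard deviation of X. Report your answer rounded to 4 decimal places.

3.5275

Per component, A: μ=4.26316, E[X²]=40.6122; B: μ=7.1, E[X²]=57.51.
E[X] = 0.25·4.26316 + 0.75·7.1 = 6.39079.
E[X²] = 0.25·40.6122 + 0.75·57.51 = 53.2855.
Var(X) = E[X²] − (E[X])² = 53.2855 − 40.8422 = 12.4434.
SD(X) = √12.4434 = 3.52751.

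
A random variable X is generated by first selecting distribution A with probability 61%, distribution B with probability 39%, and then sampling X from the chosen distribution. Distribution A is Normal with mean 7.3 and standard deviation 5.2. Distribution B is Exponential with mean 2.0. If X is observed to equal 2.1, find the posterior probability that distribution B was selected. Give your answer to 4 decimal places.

0.7062

Likelihoods f(2.1 | ·): A: 0.0465328; B: 0.174969.
Posterior ∝ prior × likelihood. Numerator for B: 0.39·0.174969 = 0.0682379.
Normalizing constant: 0.61·0.0465328 + 0.39·0.174969 = 0.0966229.
P(B | observation) = 0.0682379 / 0.0966229 = 0.706229.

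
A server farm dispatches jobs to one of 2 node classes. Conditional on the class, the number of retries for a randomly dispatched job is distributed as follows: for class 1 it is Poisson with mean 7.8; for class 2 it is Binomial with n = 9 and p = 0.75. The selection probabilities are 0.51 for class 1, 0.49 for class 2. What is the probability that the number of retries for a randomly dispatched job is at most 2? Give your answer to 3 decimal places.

Conditional on each class, P(X ≤ 2): 1: 0.0160698; 2: 0.00134277.
By total probability, P(X ≤ 2) = 0.51·0.0160698 + 0.49·0.00134277 = 0.00885356.

0.009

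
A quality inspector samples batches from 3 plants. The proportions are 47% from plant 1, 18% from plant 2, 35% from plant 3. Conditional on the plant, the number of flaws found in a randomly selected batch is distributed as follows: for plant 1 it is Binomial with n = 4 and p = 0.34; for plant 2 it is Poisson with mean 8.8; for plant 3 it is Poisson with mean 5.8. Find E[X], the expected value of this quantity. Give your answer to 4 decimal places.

4.2532

Component means — 1: 1.36; 2: 8.8; 3: 5.8.
E[X] = 0.47·1.36 + 0.18·8.8 + 0.35·5.8 = 4.2532.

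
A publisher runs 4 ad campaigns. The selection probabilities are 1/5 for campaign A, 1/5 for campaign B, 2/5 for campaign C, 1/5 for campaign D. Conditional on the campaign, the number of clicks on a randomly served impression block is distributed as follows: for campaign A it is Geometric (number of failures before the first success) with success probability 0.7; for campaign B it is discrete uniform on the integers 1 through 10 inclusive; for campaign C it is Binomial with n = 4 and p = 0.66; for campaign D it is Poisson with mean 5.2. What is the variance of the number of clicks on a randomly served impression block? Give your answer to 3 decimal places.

Per component, A: μ=0.428571, E[X²]=0.795918; B: μ=5.5, E[X²]=38.5; C: μ=2.64, E[X²]=7.8672; D: μ=5.2, E[X²]=32.24.
E[X] = 0.2·0.428571 + 0.2·5.5 + 0.4·2.64 + 0.2·5.2 = 3.28171.
E[X²] = 0.2·0.795918 + 0.2·38.5 + 0.4·7.8672 + 0.2·32.24 = 17.4541.
Var(X) = E[X²] − (E[X])² = 17.4541 − 10.7696 = 6.68442.

6.684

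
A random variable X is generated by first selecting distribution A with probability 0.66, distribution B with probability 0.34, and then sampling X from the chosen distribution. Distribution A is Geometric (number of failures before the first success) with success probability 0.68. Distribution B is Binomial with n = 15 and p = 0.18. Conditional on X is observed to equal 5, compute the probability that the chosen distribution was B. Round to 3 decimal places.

0.946

Likelihoods P(X=5 | ·): A: 0.0022817; B: 0.0779931.
Posterior ∝ prior × likelihood. Numerator for B: 0.34·0.0779931 = 0.0265177.
Normalizing constant: 0.66·0.0022817 + 0.34·0.0779931 = 0.0280236.
P(B | observation) = 0.0265177 / 0.0280236 = 0.946262.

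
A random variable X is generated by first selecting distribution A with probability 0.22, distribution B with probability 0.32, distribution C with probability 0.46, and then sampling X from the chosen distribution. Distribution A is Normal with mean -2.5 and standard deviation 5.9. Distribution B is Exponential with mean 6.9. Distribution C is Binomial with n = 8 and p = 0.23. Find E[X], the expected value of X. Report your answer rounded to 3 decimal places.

Component means — A: -2.5; B: 6.9; C: 1.84.
E[X] = 0.22·-2.5 + 0.32·6.9 + 0.46·1.84 = 2.5044.

2.504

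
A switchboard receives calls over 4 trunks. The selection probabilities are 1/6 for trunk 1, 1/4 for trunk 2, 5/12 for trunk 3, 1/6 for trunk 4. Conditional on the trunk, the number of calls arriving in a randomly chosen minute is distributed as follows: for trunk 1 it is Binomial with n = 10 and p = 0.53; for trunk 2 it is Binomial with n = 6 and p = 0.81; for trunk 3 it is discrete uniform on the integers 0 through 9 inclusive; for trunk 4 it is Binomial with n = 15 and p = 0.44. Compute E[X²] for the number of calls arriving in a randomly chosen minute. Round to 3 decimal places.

For each component E[X²] = Var + (mean)², giving 1: 30.581; 2: 24.543; 3: 28.5; 4: 47.256.
Overall E[X²] = 0.166667·30.581 + 0.25·24.543 + 0.416667·28.5 + 0.166667·47.256 = 30.9836.

30.984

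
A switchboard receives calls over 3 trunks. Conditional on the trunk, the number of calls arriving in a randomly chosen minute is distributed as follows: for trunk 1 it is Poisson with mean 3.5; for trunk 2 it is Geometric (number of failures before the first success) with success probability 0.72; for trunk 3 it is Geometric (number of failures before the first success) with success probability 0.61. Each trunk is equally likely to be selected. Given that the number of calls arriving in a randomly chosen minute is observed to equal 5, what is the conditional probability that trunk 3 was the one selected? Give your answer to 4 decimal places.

0.0396

Likelihoods P(X=5 | ·): 1: 0.132169; 2: 0.00123915; 3: 0.00550368.
Posterior ∝ prior × likelihood. Numerator for 3: 0.333333·0.00550368 = 0.00183456.
Normalizing constant: 0.333333·0.132169 + 0.333333·0.00123915 + 0.333333·0.00550368 = 0.0463038.
P(3 | observation) = 0.00183456 / 0.0463038 = 0.03962.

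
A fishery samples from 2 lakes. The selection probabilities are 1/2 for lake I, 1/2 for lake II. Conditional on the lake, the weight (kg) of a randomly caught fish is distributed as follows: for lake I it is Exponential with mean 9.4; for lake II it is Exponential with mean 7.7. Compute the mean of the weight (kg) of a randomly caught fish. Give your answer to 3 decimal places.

Component means — I: 9.4; II: 7.7.
E[X] = 0.5·9.4 + 0.5·7.7 = 8.55.

8.550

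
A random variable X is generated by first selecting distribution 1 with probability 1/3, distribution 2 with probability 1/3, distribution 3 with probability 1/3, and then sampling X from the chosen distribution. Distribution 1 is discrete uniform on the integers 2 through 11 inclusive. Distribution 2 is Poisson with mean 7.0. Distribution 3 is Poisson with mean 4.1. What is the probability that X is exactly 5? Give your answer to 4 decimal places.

Conditional on each component, P(X = 5): 1: 0.1; 2: 0.127717; 3: 0.160004.
By total probability, P(X = 5) = 0.333333·0.1 + 0.333333·0.127717 + 0.333333·0.160004 = 0.12924.

0.1292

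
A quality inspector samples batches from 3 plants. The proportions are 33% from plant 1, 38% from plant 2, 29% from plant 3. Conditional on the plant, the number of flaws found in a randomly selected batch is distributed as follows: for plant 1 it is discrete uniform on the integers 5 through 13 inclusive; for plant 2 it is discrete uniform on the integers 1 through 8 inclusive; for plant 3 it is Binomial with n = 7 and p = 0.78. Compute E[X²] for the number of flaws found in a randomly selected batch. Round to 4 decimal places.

For each component E[X²] = Var + (mean)², giving 1: 87.6667; 2: 25.5; 3: 31.0128.
Overall E[X²] = 0.33·87.6667 + 0.38·25.5 + 0.29·31.0128 = 47.6137.

47.6137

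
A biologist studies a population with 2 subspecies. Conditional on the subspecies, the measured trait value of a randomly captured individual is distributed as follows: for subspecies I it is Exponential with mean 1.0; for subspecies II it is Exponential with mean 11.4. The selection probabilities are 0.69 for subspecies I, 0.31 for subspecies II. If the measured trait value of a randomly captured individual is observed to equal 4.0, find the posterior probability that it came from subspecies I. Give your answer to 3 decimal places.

Likelihoods f(4.0 | ·): I: 0.0183156; II: 0.0617605.
Posterior ∝ prior × likelihood. Numerator for I: 0.69·0.0183156 = 0.0126378.
Normalizing constant: 0.69·0.0183156 + 0.31·0.0617605 = 0.0317836.
P(I | observation) = 0.0126378 / 0.0317836 = 0.39762.

0.398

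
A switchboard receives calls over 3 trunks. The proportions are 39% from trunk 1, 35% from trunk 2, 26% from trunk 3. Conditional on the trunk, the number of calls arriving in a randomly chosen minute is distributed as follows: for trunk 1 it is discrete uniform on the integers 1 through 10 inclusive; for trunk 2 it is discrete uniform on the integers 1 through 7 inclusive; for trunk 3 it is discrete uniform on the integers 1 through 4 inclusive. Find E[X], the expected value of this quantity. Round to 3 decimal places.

4.195

Component means — 1: 5.5; 2: 4; 3: 2.5.
E[X] = 0.39·5.5 + 0.35·4 + 0.26·2.5 = 4.195.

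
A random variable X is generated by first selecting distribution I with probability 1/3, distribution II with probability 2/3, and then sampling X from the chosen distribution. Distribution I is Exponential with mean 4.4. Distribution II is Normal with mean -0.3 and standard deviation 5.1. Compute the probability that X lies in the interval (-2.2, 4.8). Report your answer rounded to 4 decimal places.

Conditional on each component, P(-2.2 < X < 4.8): I: 0.664089; II: 0.486603.
By total probability, P(-2.2 < X < 4.8) = 0.333333·0.664089 + 0.666667·0.486603 = 0.545765.

0.5458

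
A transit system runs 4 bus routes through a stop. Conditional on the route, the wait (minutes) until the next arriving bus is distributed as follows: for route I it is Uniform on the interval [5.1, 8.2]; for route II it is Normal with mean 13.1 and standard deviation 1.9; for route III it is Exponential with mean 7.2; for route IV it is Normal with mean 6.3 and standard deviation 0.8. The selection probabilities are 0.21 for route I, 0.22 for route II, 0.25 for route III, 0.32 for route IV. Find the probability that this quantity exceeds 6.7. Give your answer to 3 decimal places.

0.519

Conditional on each route, P(X > 6.7): I: 0.483871; II: 0.999622; III: 0.394335; IV: 0.308538.
By total probability, P(X > 6.7) = 0.21·0.483871 + 0.22·0.999622 + 0.25·0.394335 + 0.32·0.308538 = 0.518845.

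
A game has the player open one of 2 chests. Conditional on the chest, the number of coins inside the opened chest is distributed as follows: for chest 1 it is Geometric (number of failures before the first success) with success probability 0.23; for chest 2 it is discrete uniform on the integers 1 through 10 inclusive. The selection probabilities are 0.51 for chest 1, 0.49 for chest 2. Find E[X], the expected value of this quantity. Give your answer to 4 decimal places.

4.4024

Component means — 1: 3.34783; 2: 5.5.
E[X] = 0.51·3.34783 + 0.49·5.5 = 4.40239.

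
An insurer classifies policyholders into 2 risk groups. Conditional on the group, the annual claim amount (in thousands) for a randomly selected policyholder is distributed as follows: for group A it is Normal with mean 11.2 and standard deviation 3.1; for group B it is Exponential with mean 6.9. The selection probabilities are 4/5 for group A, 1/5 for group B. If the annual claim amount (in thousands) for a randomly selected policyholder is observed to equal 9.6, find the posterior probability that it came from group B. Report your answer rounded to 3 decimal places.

0.074

Likelihoods f(9.6 | ·): A: 0.112643; B: 0.0360508.
Posterior ∝ prior × likelihood. Numerator for B: 0.2·0.0360508 = 0.00721016.
Normalizing constant: 0.8·0.112643 + 0.2·0.0360508 = 0.0973242.
P(B | observation) = 0.00721016 / 0.0973242 = 0.0740839.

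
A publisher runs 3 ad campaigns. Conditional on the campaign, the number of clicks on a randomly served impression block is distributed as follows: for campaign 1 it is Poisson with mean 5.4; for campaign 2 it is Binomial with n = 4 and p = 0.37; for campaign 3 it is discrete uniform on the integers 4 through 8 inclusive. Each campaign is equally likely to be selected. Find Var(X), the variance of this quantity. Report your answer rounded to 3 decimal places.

Per component, 1: μ=5.4, E[X²]=34.56; 2: μ=1.48, E[X²]=3.1228; 3: μ=6, E[X²]=38.
E[X] = 0.333333·5.4 + 0.333333·1.48 + 0.333333·6 = 4.29333.
E[X²] = 0.333333·34.56 + 0.333333·3.1228 + 0.333333·38 = 25.2276.
Var(X) = E[X²] − (E[X])² = 25.2276 − 18.4327 = 6.79489.

6.795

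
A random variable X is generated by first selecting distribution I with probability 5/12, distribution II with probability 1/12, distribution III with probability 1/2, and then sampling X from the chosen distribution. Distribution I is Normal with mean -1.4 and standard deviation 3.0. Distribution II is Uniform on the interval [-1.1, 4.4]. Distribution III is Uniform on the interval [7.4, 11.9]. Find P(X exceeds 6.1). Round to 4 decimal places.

Conditional on each component, P(X > 6.1): I: 0.00620967; II: 0; III: 1.
By total probability, P(X > 6.1) = 0.416667·0.00620967 + 0.0833333·0 + 0.5·1 = 0.502587.

0.5026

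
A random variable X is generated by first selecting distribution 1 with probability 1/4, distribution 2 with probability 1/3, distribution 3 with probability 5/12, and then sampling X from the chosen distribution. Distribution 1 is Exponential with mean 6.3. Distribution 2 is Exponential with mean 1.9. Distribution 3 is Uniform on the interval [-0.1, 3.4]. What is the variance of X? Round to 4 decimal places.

Per component, 1: μ=6.3, E[X²]=79.38; 2: μ=1.9, E[X²]=7.22; 3: μ=1.65, E[X²]=3.74333.
E[X] = 0.25·6.3 + 0.333333·1.9 + 0.416667·1.65 = 2.89583.
E[X²] = 0.25·79.38 + 0.333333·7.22 + 0.416667·3.74333 = 23.8114.
Var(X) = E[X²] − (E[X])² = 23.8114 − 8.38585 = 15.4255.

15.4255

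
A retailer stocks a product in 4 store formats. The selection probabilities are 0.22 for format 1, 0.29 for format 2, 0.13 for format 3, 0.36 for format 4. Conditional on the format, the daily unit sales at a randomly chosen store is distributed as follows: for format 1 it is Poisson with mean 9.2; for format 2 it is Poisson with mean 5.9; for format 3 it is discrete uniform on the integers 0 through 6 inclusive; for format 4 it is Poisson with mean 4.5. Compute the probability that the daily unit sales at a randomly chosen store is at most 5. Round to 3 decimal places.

0.521

Conditional on each format, P(X ≤ 5): 1: 0.104074; 2: 0.461873; 3: 0.857143; 4: 0.70293.
By total probability, P(X ≤ 5) = 0.22·0.104074 + 0.29·0.461873 + 0.13·0.857143 + 0.36·0.70293 = 0.521323.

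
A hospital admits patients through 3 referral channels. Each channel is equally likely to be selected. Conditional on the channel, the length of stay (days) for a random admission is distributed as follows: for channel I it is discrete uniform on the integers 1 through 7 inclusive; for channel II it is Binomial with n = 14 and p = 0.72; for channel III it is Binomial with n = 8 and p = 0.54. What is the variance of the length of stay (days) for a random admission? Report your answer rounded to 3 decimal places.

Per component, I: μ=4, E[X²]=20; II: μ=10.08, E[X²]=104.429; III: μ=4.32, E[X²]=20.6496.
E[X] = 0.333333·4 + 0.333333·10.08 + 0.333333·4.32 = 6.13333.
E[X²] = 0.333333·20 + 0.333333·104.429 + 0.333333·20.6496 = 48.3595.
Var(X) = E[X²] − (E[X])² = 48.3595 − 37.6178 = 10.7417.

10.742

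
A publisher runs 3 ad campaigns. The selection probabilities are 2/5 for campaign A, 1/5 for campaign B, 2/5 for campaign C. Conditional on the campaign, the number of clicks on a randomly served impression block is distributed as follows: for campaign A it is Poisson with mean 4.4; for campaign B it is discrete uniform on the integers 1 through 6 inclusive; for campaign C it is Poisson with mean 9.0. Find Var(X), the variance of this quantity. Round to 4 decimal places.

Per component, A: μ=4.4, E[X²]=23.76; B: μ=3.5, E[X²]=15.1667; C: μ=9, E[X²]=90.
E[X] = 0.4·4.4 + 0.2·3.5 + 0.4·9 = 6.06.
E[X²] = 0.4·23.76 + 0.2·15.1667 + 0.4·90 = 48.5373.
Var(X) = E[X²] − (E[X])² = 48.5373 − 36.7236 = 11.8137.

11.8137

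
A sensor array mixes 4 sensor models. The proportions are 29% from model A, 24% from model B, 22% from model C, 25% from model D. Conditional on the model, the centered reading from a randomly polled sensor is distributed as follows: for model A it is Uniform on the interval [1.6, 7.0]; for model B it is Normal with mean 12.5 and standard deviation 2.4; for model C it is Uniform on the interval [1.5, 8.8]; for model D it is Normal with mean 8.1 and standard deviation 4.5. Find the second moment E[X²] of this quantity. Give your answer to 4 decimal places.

For each component E[X²] = Var + (mean)², giving A: 20.92; B: 162.01; C: 30.9633; D: 85.86.
Overall E[X²] = 0.29·20.92 + 0.24·162.01 + 0.22·30.9633 + 0.25·85.86 = 73.2261.

73.2261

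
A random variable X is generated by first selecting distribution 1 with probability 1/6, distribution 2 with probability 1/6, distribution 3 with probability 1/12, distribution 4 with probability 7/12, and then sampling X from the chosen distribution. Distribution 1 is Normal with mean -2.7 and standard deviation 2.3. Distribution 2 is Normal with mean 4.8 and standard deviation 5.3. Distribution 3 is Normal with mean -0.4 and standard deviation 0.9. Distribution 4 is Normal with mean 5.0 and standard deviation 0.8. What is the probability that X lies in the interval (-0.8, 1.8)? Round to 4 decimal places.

Conditional on each component, P(-0.8 < X < 1.8): 1: 0.179176; 2: 0.140338; 3: 0.664386; 4: 3.16712e-05.
By total probability, P(-0.8 < X < 1.8) = 0.166667·0.179176 + 0.166667·0.140338 + 0.0833333·0.664386 + 0.583333·3.16712e-05 = 0.108636.

0.1086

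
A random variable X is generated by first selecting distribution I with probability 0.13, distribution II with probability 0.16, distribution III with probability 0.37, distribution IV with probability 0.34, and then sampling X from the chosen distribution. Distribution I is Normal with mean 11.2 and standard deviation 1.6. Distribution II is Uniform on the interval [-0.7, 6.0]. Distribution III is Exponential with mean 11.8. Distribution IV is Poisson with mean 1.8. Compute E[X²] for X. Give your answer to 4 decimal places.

For each component E[X²] = Var + (mean)², giving I: 128; II: 10.7633; III: 278.48; IV: 5.04.
Overall E[X²] = 0.13·128 + 0.16·10.7633 + 0.37·278.48 + 0.34·5.04 = 123.113.

123.1133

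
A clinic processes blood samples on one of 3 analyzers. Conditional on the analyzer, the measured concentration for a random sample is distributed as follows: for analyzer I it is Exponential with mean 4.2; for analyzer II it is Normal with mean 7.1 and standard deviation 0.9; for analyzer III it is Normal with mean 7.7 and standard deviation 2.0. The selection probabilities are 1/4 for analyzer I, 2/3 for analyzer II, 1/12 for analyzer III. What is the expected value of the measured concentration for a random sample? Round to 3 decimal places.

6.425

Component means — I: 4.2; II: 7.1; III: 7.7.
E[X] = 0.25·4.2 + 0.666667·7.1 + 0.0833333·7.7 = 6.425.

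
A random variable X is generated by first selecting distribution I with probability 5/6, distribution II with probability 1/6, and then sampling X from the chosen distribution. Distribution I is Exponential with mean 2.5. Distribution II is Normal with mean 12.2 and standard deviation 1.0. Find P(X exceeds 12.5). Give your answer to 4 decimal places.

0.0693

Conditional on each component, P(X > 12.5): I: 0.00673795; II: 0.382089.
By total probability, P(X > 12.5) = 0.833333·0.00673795 + 0.166667·0.382089 = 0.0692964.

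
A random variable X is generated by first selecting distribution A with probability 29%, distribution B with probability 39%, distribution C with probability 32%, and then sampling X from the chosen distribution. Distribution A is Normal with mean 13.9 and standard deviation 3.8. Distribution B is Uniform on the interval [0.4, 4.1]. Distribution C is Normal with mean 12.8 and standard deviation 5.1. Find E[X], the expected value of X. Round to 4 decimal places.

Component means — A: 13.9; B: 2.25; C: 12.8.
E[X] = 0.29·13.9 + 0.39·2.25 + 0.32·12.8 = 9.0045.

9.0045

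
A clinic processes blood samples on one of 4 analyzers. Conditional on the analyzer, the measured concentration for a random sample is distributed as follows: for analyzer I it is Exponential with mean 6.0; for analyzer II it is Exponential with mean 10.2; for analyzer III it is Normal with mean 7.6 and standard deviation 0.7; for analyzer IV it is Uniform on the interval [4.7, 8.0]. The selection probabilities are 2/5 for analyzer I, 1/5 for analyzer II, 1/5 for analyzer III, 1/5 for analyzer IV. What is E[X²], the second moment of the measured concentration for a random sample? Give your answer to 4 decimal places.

90.3120

For each component E[X²] = Var + (mean)², giving I: 72; II: 208.08; III: 58.25; IV: 41.23.
Overall E[X²] = 0.4·72 + 0.2·208.08 + 0.2·58.25 + 0.2·41.23 = 90.312.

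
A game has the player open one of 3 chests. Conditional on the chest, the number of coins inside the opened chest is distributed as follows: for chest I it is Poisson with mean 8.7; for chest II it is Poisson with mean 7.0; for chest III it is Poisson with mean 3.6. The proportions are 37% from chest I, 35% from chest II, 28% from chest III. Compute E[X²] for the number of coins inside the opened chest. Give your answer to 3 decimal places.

For each component E[X²] = Var + (mean)², giving I: 84.39; II: 56; III: 16.56.
Overall E[X²] = 0.37·84.39 + 0.35·56 + 0.28·16.56 = 55.4611.

55.461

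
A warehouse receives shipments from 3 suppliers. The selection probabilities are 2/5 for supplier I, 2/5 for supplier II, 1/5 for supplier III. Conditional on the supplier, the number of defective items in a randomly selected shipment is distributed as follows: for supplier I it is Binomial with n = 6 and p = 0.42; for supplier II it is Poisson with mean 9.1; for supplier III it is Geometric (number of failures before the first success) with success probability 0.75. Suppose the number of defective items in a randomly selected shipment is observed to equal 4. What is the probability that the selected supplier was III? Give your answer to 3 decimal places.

Likelihoods P(X=4 | ·): I: 0.157016; II: 0.0319062; III: 0.00292969.
Posterior ∝ prior × likelihood. Numerator for III: 0.2·0.00292969 = 0.000585938.
Normalizing constant: 0.4·0.157016 + 0.4·0.0319062 + 0.2·0.00292969 = 0.0761549.
P(III | observation) = 0.000585938 / 0.0761549 = 0.00769402.

0.008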